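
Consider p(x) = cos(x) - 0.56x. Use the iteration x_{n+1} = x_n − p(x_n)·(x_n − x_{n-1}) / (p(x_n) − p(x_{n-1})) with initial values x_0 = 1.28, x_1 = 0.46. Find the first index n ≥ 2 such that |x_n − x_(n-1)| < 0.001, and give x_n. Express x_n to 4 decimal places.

p(1.28) = -0.430085, p(0.46) = 0.638452
x_2 = 0.460000 − 0.638452·(-0.820000)/(1.068537) = 0.949951;  |Δ| = 0.489951
p(0.949951) = 0.049750
x_3 = 0.949951 − 0.049750·(0.489951)/(-0.588702) = 0.991356;  |Δ| = 0.041405
p(0.991356) = -0.007604
x_4 = 0.991356 − (-0.007604)·(0.041405)/(-0.057354) = 0.985867;  |Δ| = 0.005489
p(0.985867) = 0.000055
x_5 = 0.985867 − 0.000055·(-0.005489)/(0.007659) = 0.985906;  |Δ| = 0.000040
|x_5 − x_4| = 0.000040 < 0.001

n = 5, x_n = 0.9859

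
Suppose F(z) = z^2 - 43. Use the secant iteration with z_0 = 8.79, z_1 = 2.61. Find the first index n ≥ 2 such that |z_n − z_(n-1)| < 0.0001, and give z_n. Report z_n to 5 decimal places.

n = 7, z_n = 6.55744

F(8.79) = 34.2641000, F(2.61) = -36.1879000
z_2 = 2.6100000 − (-36.1879000)·(-6.1800000)/(-70.4520000) = 5.7843772;  |Δ| = 3.1743772
F(5.7843772) = -9.5409805
z_3 = 5.7843772 − (-9.5409805)·(3.1743772)/(26.6469195) = 6.9209690;  |Δ| = 1.1365918
F(6.9209690) = 4.8998121
z_4 = 6.9209690 − 4.8998121·(1.1365918)/(14.4407926) = 6.5353194;  |Δ| = 0.3856496
F(6.5353194) = -0.2896006
z_5 = 6.5353194 − (-0.2896006)·(-0.3856496)/(-5.1894127) = 6.5568410;  |Δ| = 0.0215216
F(6.5568410) = -0.0078366
z_6 = 6.5568410 − (-0.0078366)·(0.0215216)/(0.2817640) = 6.5574395;  |Δ| = 0.0005986
F(6.5574395) = 0.0000132
z_7 = 6.5574395 − 0.0000132·(0.0005986)/(0.0078499) = 6.5574385;  |Δ| = 0.0000010
|z_7 − z_6| = 0.0000010 < 0.0001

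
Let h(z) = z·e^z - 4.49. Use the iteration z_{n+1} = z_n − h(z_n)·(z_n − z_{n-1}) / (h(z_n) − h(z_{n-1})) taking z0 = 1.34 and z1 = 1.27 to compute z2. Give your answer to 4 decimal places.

h(1.34) = 0.627518, h(1.27) = 0.032283
z2 = 1.270000 − 0.032283·(1.270000 − 1.340000) / (0.032283 − 0.627518) = 1.270000 − (-0.002260)/(-0.595236) = 1.266204

1.2662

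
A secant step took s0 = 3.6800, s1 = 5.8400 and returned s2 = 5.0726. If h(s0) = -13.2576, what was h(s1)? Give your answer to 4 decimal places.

The secant line through (3.6800, -13.2576) and (5.8400, h(s1)) crosses zero at s2 = 5.0726.
So (3.6800, -13.2576), (5.8400, h(s1)), (5.0726, 0) are collinear:
h(s1) = -13.2576 · (5.8400 − 5.0726) / (3.6800 − 5.0726) = -13.2576 · (0.767400)/(-1.392600) = 7.305674

7.3057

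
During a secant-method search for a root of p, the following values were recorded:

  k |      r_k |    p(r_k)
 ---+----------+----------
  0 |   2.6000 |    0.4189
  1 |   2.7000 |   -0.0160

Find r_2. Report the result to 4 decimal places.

2.6963

r_2 = 2.7000 − (-0.0160)·(2.7000 − 2.6000) / (-0.0160 − 0.4189)
   = 2.7000 − (-0.001600)/(-0.434900) = 2.696321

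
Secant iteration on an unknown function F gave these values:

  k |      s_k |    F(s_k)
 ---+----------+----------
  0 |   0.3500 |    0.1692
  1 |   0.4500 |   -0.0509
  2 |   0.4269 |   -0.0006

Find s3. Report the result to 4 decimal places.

0.4266

s3 = 0.4269 − (-0.0006)·(0.4269 − 0.4500) / (-0.0006 − (-0.0509))
   = 0.4269 − (0.000014)/(0.050300) = 0.426624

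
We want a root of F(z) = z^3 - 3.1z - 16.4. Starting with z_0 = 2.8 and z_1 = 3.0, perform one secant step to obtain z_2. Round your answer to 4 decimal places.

2.9413

F(2.8) = -3.128000, F(3.0) = 1.300000
z_2 = 3.000000 − 1.300000·(3.000000 − 2.800000) / (1.300000 − (-3.128000)) = 3.000000 − (0.260000)/(4.428000) = 2.941283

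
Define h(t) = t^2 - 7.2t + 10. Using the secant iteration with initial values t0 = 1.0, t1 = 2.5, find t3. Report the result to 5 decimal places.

h(1.0) = 3.8000000, h(2.5) = -1.7500000
t2 = 2.5000000 − (-1.7500000)·(2.5000000 − 1.0000000) / (-1.7500000 − 3.8000000) = 2.5000000 − (-2.6250000)/(-5.5500000) = 2.0270270
h(2.0270270) = -0.4857560
t3 = 2.0270270 − (-0.4857560)·(2.0270270 − 2.5000000) / (-0.4857560 − (-1.7500000)) = 2.0270270 − (0.2297495)/(1.2642440) = 1.8452983

1.84530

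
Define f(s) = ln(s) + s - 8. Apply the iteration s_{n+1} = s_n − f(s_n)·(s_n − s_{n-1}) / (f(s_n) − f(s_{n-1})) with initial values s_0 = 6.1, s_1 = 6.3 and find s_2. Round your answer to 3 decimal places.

6.179

f(6.1) = -0.09171, f(6.3) = 0.14055
s_2 = 6.30000 − 0.14055·(6.30000 − 6.10000) / (0.14055 − (-0.09171)) = 6.30000 − (0.02811)/(0.23226) = 6.17897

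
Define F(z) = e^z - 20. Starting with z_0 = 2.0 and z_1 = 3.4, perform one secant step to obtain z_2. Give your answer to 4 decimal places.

2.7821

F(2.0) = -12.610944, F(3.4) = 9.964100
z_2 = 3.400000 − 9.964100·(3.400000 − 2.000000) / (9.964100 − (-12.610944)) = 3.400000 − (13.949740)/(22.575044) = 2.782073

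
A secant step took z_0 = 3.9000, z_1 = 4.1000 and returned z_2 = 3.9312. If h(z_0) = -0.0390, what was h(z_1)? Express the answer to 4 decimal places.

The secant line through (3.9000, -0.0390) and (4.1000, h(z_1)) crosses zero at z_2 = 3.9312.
So (3.9000, -0.0390), (4.1000, h(z_1)), (3.9312, 0) are collinear:
h(z_1) = -0.0390 · (4.1000 − 3.9312) / (3.9000 − 3.9312) = -0.0390 · (0.168800)/(-0.031200) = 0.211000

0.2110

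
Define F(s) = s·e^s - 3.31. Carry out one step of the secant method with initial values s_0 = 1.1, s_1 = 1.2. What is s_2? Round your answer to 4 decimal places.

1.1008

F(1.1) = -0.005417, F(1.2) = 0.674140
s_2 = 1.200000 − 0.674140·(1.200000 − 1.100000) / (0.674140 − (-0.005417)) = 1.200000 − (0.067414)/(0.679558) = 1.100797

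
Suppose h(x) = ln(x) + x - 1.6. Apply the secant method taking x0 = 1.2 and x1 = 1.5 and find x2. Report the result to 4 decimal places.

1.3248

h(1.2) = -0.217678, h(1.5) = 0.305465
x2 = 1.500000 − 0.305465·(1.500000 − 1.200000) / (0.305465 − (-0.217678)) = 1.500000 − (0.091640)/(0.523144) = 1.324829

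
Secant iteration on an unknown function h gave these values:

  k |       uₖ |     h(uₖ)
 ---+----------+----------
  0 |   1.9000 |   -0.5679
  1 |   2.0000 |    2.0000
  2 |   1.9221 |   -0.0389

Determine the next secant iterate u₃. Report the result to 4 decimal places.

u₃ = 1.9221 − (-0.0389)·(1.9221 − 2.0000) / (-0.0389 − 2.0000)
   = 1.9221 − (0.003030)/(-2.038900) = 1.923586

1.9236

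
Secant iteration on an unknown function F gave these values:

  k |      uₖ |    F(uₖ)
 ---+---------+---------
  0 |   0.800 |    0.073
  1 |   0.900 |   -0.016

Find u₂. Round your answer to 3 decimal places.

u₂ = 0.900 − (-0.016)·(0.900 − 0.800) / (-0.016 − 0.073)
   = 0.900 − (-0.00160)/(-0.08900) = 0.88202

0.882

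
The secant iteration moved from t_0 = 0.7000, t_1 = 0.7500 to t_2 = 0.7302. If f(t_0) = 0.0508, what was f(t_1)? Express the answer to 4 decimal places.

-0.0333

The secant line through (0.7000, 0.0508) and (0.7500, f(t_1)) crosses zero at t_2 = 0.7302.
So (0.7000, 0.0508), (0.7500, f(t_1)), (0.7302, 0) are collinear:
f(t_1) = 0.0508 · (0.7500 − 0.7302) / (0.7000 − 0.7302) = 0.0508 · (0.019800)/(-0.030200) = -0.033306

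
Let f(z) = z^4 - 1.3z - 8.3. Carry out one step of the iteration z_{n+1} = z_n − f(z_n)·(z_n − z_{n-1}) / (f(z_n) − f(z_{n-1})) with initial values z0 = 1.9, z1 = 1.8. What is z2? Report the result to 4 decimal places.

f(1.9) = 2.262100, f(1.8) = -0.142400
z2 = 1.800000 − (-0.142400)·(1.800000 − 1.900000) / (-0.142400 − 2.262100) = 1.800000 − (0.014240)/(-2.404500) = 1.805922

1.8059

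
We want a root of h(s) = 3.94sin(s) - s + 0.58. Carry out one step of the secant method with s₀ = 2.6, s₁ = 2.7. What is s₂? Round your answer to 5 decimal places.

2.60248

h(2.6) = 0.0110754, h(2.7) = -0.4361233
s₂ = 2.7000000 − (-0.4361233)·(2.7000000 − 2.6000000) / (-0.4361233 − 0.0110754) = 2.7000000 − (-0.0436123)/(-0.4471987) = 2.6024766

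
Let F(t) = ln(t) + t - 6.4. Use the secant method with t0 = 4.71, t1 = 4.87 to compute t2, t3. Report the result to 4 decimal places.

F(4.71) = -0.140312, F(4.87) = 0.053094
t2 = 4.870000 − 0.053094·(4.870000 − 4.710000) / (0.053094 − (-0.140312)) = 4.870000 − (0.008495)/(0.193406) = 4.826077
F(4.826077) = 0.000111
t3 = 4.826077 − 0.000111·(4.826077 − 4.870000) / (0.000111 − 0.053094) = 4.826077 − (-0.000005)/(-0.052983) = 4.825985

4.8261, 4.8260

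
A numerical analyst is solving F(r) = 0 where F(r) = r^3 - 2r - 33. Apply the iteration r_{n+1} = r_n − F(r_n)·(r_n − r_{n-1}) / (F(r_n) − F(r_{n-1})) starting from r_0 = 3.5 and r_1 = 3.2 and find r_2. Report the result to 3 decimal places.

3.409

F(3.5) = 2.87500, F(3.2) = -6.63200
r_2 = 3.20000 − (-6.63200)·(3.20000 − 3.50000) / (-6.63200 − 2.87500) = 3.20000 − (1.98960)/(-9.50700) = 3.40928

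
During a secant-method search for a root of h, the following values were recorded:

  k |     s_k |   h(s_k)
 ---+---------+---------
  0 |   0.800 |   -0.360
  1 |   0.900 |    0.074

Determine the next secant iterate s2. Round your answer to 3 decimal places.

s2 = 0.900 − 0.074·(0.900 − 0.800) / (0.074 − (-0.360))
   = 0.900 − (0.00740)/(0.43400) = 0.88295

0.883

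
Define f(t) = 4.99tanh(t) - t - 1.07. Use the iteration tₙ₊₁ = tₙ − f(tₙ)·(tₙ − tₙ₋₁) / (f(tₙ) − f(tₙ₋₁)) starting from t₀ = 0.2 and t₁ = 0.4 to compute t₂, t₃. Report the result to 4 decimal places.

f(0.2) = -0.285097, f(0.4) = 0.425945
t₂ = 0.400000 − 0.425945·(0.400000 − 0.200000) / (0.425945 − (-0.285097)) = 0.400000 − (0.085189)/(0.711042) = 0.280191
f(0.280191) = 0.012489
t₃ = 0.280191 − 0.012489·(0.280191 − 0.400000) / (0.012489 − 0.425945) = 0.280191 − (-0.001496)/(-0.413457) = 0.276572

0.2802, 0.2766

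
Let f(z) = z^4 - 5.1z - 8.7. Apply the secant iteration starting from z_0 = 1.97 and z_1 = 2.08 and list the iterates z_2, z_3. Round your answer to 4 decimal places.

f(1.97) = -3.685615, f(2.08) = -0.590263
z_2 = 2.080000 − (-0.590263)·(2.080000 − 1.970000) / (-0.590263 − (-3.685615)) = 2.080000 − (-0.064929)/(3.095352) = 2.100976
f(2.100976) = 0.069311
z_3 = 2.100976 − 0.069311·(2.100976 − 2.080000) / (0.069311 − (-0.590263)) = 2.100976 − (0.001454)/(0.659574) = 2.098772

2.1010, 2.0988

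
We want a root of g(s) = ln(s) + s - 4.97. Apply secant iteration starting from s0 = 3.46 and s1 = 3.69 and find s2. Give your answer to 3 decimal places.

3.670

g(3.46) = -0.26873, g(3.69) = 0.02563
s2 = 3.69000 − 0.02563·(3.69000 − 3.46000) / (0.02563 − (-0.26873)) = 3.69000 − (0.00589)/(0.29436) = 3.66998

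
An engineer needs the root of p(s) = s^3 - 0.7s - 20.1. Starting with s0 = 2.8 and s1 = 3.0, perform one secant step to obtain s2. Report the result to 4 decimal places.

2.8044

p(2.8) = -0.108000, p(3.0) = 4.800000
s2 = 3.000000 − 4.800000·(3.000000 − 2.800000) / (4.800000 − (-0.108000)) = 3.000000 − (0.960000)/(4.908000) = 2.804401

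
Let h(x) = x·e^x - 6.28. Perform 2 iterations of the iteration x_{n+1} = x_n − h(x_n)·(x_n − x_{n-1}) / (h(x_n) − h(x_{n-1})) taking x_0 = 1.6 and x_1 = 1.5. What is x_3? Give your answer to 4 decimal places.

1.4595

h(1.6) = 1.644852, h(1.5) = 0.442534
x_2 = 1.500000 − 0.442534·(1.500000 − 1.600000) / (0.442534 − 1.644852) = 1.500000 − (-0.044253)/(-1.202318) = 1.463193
h(1.463193) = 0.040603
x_3 = 1.463193 − 0.040603·(1.463193 − 1.500000) / (0.040603 − 0.442534) = 1.463193 − (-0.001494)/(-0.401931) = 1.459475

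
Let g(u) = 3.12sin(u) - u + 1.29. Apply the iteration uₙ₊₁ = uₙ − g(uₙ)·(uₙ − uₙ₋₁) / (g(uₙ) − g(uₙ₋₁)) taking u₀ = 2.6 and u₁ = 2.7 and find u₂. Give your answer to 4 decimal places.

g(2.6) = 0.298364, g(2.7) = -0.076575
u₂ = 2.700000 − (-0.076575)·(2.700000 − 2.600000) / (-0.076575 − 0.298364) = 2.700000 − (-0.007657)/(-0.374939) = 2.679577

2.6796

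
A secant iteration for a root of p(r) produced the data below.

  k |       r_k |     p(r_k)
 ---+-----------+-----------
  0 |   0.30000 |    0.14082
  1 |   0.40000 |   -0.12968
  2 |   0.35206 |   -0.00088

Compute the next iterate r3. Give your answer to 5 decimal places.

r3 = 0.35206 − (-0.00088)·(0.35206 − 0.40000) / (-0.00088 − (-0.12968))
   = 0.35206 − (0.0000422)/(0.1288000) = 0.3517325

0.35173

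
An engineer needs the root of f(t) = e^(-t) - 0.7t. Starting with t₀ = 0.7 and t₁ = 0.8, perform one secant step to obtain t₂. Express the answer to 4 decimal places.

f(0.7) = 0.006585, f(0.8) = -0.110671
t₂ = 0.800000 − (-0.110671)·(0.800000 − 0.700000) / (-0.110671 − 0.006585) = 0.800000 − (-0.011067)/(-0.117256) = 0.705616

0.7056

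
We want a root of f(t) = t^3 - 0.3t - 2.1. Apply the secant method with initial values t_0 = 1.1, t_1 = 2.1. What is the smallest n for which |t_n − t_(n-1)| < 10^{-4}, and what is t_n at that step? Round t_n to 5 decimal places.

f(1.1) = -1.0990000, f(2.1) = 6.5310000
t_2 = 2.1000000 − 6.5310000·(1.0000000)/(7.6300000) = 1.2440367;  |Δ| = 0.8559633
f(1.2440367) = -0.5479058
t_3 = 1.2440367 − (-0.5479058)·(-0.8559633)/(-7.0789058) = 1.3102881;  |Δ| = 0.0662514
f(1.3102881) = -0.2435120
t_4 = 1.3102881 − (-0.2435120)·(0.0662514)/(0.3043939) = 1.3632885;  |Δ| = 0.0530004
f(1.3632885) = 0.0247609
t_5 = 1.3632885 − 0.0247609·(0.0530004)/(0.2682728) = 1.3583967;  |Δ| = 0.0048918
f(1.3583967) = -0.0009489
t_6 = 1.3583967 − (-0.0009489)·(-0.0048918)/(-0.0257097) = 1.3585773;  |Δ| = 0.0001805
f(1.3585773) = -0.0000035
t_7 = 1.3585773 − (-0.0000035)·(0.0001805)/(0.0009454) = 1.3585779;  |Δ| = 0.0000007
|t_7 − t_6| = 0.0000007 < 10^{-4}

n = 7, t_n = 1.35858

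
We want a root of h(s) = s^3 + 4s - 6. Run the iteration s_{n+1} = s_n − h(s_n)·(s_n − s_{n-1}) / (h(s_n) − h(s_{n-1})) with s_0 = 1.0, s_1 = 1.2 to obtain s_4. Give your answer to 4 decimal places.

1.1347

h(1.0) = -1.000000, h(1.2) = 0.528000
s_2 = 1.200000 − 0.528000·(1.200000 − 1.000000) / (0.528000 − (-1.000000)) = 1.200000 − (0.105600)/(1.528000) = 1.130890
h(1.130890) = -0.030131
s_3 = 1.130890 − (-0.030131)·(1.130890 − 1.200000) / (-0.030131 − 0.528000) = 1.130890 − (0.002082)/(-0.558131) = 1.134621
h(1.134621) = -0.000845
s_4 = 1.134621 − (-0.000845)·(1.134621 − 1.130890) / (-0.000845 − (-0.030131)) = 1.134621 − (-0.000003)/(0.029285) = 1.134729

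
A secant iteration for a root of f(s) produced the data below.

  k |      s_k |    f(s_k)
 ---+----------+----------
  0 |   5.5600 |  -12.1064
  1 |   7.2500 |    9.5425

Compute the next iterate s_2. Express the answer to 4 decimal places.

6.5051

s_2 = 7.2500 − 9.5425·(7.2500 − 5.5600) / (9.5425 − (-12.1064))
   = 7.2500 − (16.126825)/(21.648900) = 6.505074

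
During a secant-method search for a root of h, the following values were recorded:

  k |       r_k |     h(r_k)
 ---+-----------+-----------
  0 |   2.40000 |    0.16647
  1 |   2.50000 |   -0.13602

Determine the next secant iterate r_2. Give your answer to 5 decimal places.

2.45503

r_2 = 2.50000 − (-0.13602)·(2.50000 − 2.40000) / (-0.13602 − 0.16647)
   = 2.50000 − (-0.0136020)/(-0.3024900) = 2.4550332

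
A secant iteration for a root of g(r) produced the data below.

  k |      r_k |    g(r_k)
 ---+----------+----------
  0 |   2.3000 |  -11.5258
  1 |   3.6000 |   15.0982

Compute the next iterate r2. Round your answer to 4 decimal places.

2.8628

r2 = 3.6000 − 15.0982·(3.6000 − 2.3000) / (15.0982 − (-11.5258))
   = 3.6000 − (19.627660)/(26.624000) = 2.862783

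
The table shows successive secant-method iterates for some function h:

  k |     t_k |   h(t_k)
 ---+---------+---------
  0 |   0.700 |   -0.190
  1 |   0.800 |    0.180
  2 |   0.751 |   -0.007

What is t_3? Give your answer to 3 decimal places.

0.753

t_3 = 0.751 − (-0.007)·(0.751 − 0.800) / (-0.007 − 0.180)
   = 0.751 − (0.00034)/(-0.18700) = 0.75283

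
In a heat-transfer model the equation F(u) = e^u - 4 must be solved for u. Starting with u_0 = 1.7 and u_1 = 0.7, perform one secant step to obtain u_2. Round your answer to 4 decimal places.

F(1.7) = 1.473947, F(0.7) = -1.986247
u_2 = 0.700000 − (-1.986247)·(0.700000 − 1.700000) / (-1.986247 − 1.473947) = 0.700000 − (1.986247)/(-3.460195) = 1.274028

1.2740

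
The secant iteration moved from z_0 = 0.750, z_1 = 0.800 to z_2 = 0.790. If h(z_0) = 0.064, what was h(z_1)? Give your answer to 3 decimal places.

The secant line through (0.750, 0.064) and (0.800, h(z_1)) crosses zero at z_2 = 0.790.
So (0.750, 0.064), (0.800, h(z_1)), (0.790, 0) are collinear:
h(z_1) = 0.064 · (0.800 − 0.790) / (0.750 − 0.790) = 0.064 · (0.01000)/(-0.04000) = -0.01600

-0.016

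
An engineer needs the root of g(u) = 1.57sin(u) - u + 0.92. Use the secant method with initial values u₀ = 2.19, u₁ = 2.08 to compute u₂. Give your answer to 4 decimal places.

g(2.19) = 0.008515, g(2.08) = 0.210819
u₂ = 2.080000 − 0.210819·(2.080000 − 2.190000) / (0.210819 − 0.008515) = 2.080000 − (-0.023190)/(0.202304) = 2.194630

2.1946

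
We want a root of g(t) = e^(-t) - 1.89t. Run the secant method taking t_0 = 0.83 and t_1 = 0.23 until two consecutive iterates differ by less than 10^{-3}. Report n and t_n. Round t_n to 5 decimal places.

g(0.83) = -1.1326507, g(0.23) = 0.3598336
t_2 = 0.2300000 − 0.3598336·(-0.6000000)/(1.4924843) = 0.3746582;  |Δ| = 0.1446582
g(0.3746582) = -0.0205799
t_3 = 0.3746582 − (-0.0205799)·(0.1446582)/(-0.3804135) = 0.3668324;  |Δ| = 0.0078258
g(0.3668324) = -0.0003875
t_4 = 0.3668324 − (-0.0003875)·(-0.0078258)/(0.0201924) = 0.3666822;  |Δ| = 0.0001502
|t_4 − t_3| = 0.0001502 < 10^{-3}

n = 4, t_n = 0.36668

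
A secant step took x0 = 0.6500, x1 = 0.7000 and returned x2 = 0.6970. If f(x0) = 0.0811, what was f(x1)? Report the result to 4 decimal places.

-0.0052

The secant line through (0.6500, 0.0811) and (0.7000, f(x1)) crosses zero at x2 = 0.6970.
So (0.6500, 0.0811), (0.7000, f(x1)), (0.6970, 0) are collinear:
f(x1) = 0.0811 · (0.7000 − 0.6970) / (0.6500 − 0.6970) = 0.0811 · (0.003000)/(-0.047000) = -0.005177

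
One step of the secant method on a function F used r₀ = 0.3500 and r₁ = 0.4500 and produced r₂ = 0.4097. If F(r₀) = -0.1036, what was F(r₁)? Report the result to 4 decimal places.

0.0699

The secant line through (0.3500, -0.1036) and (0.4500, F(r₁)) crosses zero at r₂ = 0.4097.
So (0.3500, -0.1036), (0.4500, F(r₁)), (0.4097, 0) are collinear:
F(r₁) = -0.1036 · (0.4500 − 0.4097) / (0.3500 − 0.4097) = -0.1036 · (0.040300)/(-0.059700) = 0.069934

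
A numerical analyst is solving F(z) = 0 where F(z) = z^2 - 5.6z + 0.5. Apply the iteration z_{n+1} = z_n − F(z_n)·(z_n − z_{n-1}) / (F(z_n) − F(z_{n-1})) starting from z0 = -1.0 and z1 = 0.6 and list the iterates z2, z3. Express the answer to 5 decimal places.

0.18333, 0.08097

F(-1.0) = 7.1000000, F(0.6) = -2.5000000
z2 = 0.6000000 − (-2.5000000)·(0.6000000 − (-1.0000000)) / (-2.5000000 − 7.1000000) = 0.6000000 − (-4.0000000)/(-9.6000000) = 0.1833333
F(0.1833333) = -0.4930556
z3 = 0.1833333 − (-0.4930556)·(0.1833333 − 0.6000000) / (-0.4930556 − (-2.5000000)) = 0.1833333 − (0.2054398)/(2.0069444) = 0.0809689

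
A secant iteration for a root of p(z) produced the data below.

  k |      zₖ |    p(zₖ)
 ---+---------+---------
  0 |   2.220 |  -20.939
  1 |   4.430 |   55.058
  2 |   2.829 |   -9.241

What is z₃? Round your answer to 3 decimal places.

z₃ = 2.829 − (-9.241)·(2.829 − 4.430) / (-9.241 − 55.058)
   = 2.829 − (14.79484)/(-64.29900) = 3.05909

3.059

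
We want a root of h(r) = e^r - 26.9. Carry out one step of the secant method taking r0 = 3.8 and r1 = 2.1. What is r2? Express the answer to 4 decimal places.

2.9717

h(3.8) = 17.801184, h(2.1) = -18.733830
r2 = 2.100000 − (-18.733830)·(2.100000 − 3.800000) / (-18.733830 − 17.801184) = 2.100000 − (31.847511)/(-36.535015) = 2.971698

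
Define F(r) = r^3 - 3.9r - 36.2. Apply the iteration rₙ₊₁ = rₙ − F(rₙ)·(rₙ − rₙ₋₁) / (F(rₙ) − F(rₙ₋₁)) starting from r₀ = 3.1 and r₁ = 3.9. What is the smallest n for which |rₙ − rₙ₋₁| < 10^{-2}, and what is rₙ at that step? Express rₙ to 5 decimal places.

F(3.1) = -18.4990000, F(3.9) = 7.9090000
r₂ = 3.9000000 − 7.9090000·(0.8000000)/(26.4080000) = 3.6604059;  |Δ| = 0.2395941
F(3.6604059) = -1.4313720
r₃ = 3.6604059 − (-1.4313720)·(-0.2395941)/(-9.3403720) = 3.6971227;  |Δ| = 0.0367168
F(3.6971227) = -0.0838573
r₄ = 3.6971227 − (-0.0838573)·(0.0367168)/(1.3475147) = 3.6994076;  |Δ| = 0.0022849
|r₄ − r₃| = 0.0022849 < 10^{-2}

n = 4, rₙ = 3.69941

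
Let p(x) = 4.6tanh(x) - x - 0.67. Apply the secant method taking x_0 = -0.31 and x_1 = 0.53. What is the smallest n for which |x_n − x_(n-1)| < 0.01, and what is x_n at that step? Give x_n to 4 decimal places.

n = 4, x_n = 0.1890

p(-0.31) = -1.742011, p(0.53) = 1.032753
x_2 = 0.530000 − 1.032753·(0.840000)/(2.774764) = 0.217356;  |Δ| = 0.312644
p(0.217356) = 0.097029
x_3 = 0.217356 − 0.097029·(-0.312644)/(-0.935724) = 0.184937;  |Δ| = 0.032419
p(0.184937) = -0.013795
x_4 = 0.184937 − (-0.013795)·(-0.032419)/(-0.110824) = 0.188972;  |Δ| = 0.004035
|x_4 − x_3| = 0.004035 < 0.01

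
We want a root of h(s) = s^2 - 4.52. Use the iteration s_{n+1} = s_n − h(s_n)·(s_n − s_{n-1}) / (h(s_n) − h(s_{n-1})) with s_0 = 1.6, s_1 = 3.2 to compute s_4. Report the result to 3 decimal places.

h(1.6) = -1.96000, h(3.2) = 5.72000
s_2 = 3.20000 − 5.72000·(3.20000 − 1.60000) / (5.72000 − (-1.96000)) = 3.20000 − (9.15200)/(7.68000) = 2.00833
h(2.00833) = -0.48660
s_3 = 2.00833 − (-0.48660)·(2.00833 − 3.20000) / (-0.48660 − 5.72000) = 2.00833 − (0.57986)/(-6.20660) = 2.10176
h(2.10176) = -0.10260
s_4 = 2.10176 − (-0.10260)·(2.10176 − 2.00833) / (-0.10260 − (-0.48660)) = 2.10176 − (-0.00959)/(0.38399) = 2.12672

2.127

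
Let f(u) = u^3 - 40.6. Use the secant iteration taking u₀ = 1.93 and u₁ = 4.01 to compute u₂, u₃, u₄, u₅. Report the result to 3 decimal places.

f(1.93) = -33.41094, f(4.01) = 23.88120
u₂ = 4.01000 − 23.88120·(4.01000 − 1.93000) / (23.88120 − (-33.41094)) = 4.01000 − (49.67290)/(57.29214) = 3.14299
f(3.14299) = -9.55235
u₃ = 3.14299 − (-9.55235)·(3.14299 − 4.01000) / (-9.55235 − 23.88120) = 3.14299 − (8.28199)/(-33.43355) = 3.39070
f(3.39070) = -1.61750
u₄ = 3.39070 − (-1.61750)·(3.39070 − 3.14299) / (-1.61750 − (-9.55235)) = 3.39070 − (-0.40068)/(7.93485) = 3.44120
f(3.44120) = 0.15021
u₅ = 3.44120 − 0.15021·(3.44120 − 3.39070) / (0.15021 − (-1.61750)) = 3.44120 − (0.00758)/(1.76770) = 3.43691

3.143, 3.391, 3.441, 3.437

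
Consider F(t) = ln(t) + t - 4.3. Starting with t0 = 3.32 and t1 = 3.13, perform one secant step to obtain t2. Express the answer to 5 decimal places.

3.15211

F(3.32) = 0.2199648, F(3.13) = -0.0289670
t2 = 3.1300000 − (-0.0289670)·(3.1300000 − 3.3200000) / (-0.0289670 − 0.2199648) = 3.1300000 − (0.0055037)/(-0.2489318) = 3.1521094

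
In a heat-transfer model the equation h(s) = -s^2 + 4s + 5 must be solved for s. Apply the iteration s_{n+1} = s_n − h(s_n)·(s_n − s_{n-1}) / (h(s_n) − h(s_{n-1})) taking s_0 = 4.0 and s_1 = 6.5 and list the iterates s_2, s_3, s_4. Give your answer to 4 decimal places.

4.7692, 4.9524, 5.0019

h(4.0) = 5.000000, h(6.5) = -11.250000
s_2 = 6.500000 − (-11.250000)·(6.500000 − 4.000000) / (-11.250000 − 5.000000) = 6.500000 − (-28.125000)/(-16.250000) = 4.769231
h(4.769231) = 1.331361
s_3 = 4.769231 − 1.331361·(4.769231 − 6.500000) / (1.331361 − (-11.250000)) = 4.769231 − (-2.304279)/(12.581361) = 4.952381
h(4.952381) = 0.283447
s_4 = 4.952381 − 0.283447·(4.952381 − 4.769231) / (0.283447 − 1.331361) = 4.952381 − (0.051913)/(-1.047914) = 5.001921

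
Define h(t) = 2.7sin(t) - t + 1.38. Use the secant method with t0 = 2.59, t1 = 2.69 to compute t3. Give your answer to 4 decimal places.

h(2.59) = 0.204920, h(2.69) = -0.131722
t2 = 2.690000 − (-0.131722)·(2.690000 − 2.590000) / (-0.131722 − 0.204920) = 2.690000 − (-0.013172)/(-0.336642) = 2.650872
h(2.650872) = 0.001536
t3 = 2.650872 − 0.001536·(2.650872 − 2.690000) / (0.001536 − (-0.131722)) = 2.650872 − (-0.000060)/(0.133258) = 2.651323

2.6513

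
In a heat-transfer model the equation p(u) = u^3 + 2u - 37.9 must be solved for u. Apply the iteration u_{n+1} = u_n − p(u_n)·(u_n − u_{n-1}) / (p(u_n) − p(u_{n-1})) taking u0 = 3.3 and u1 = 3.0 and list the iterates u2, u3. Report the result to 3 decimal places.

p(3.3) = 4.63700, p(3.0) = -4.90000
u2 = 3.00000 − (-4.90000)·(3.00000 − 3.30000) / (-4.90000 − 4.63700) = 3.00000 − (1.47000)/(-9.53700) = 3.15414
p(3.15414) = -0.21256
u3 = 3.15414 − (-0.21256)·(3.15414 − 3.00000) / (-0.21256 − (-4.90000)) = 3.15414 − (-0.03276)/(4.68744) = 3.16113

3.154, 3.161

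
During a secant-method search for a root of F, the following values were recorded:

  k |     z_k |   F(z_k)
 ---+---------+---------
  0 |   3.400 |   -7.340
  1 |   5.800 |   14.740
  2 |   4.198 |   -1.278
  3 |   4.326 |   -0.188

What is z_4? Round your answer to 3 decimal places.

4.348

z_4 = 4.326 − (-0.188)·(4.326 − 4.198) / (-0.188 − (-1.278))
   = 4.326 − (-0.02406)/(1.09000) = 4.34808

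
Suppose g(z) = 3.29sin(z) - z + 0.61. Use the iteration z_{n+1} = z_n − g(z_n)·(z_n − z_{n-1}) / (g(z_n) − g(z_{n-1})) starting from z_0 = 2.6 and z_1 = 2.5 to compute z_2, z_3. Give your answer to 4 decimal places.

g(2.6) = -0.294000, g(2.5) = 0.078973
z_2 = 2.500000 − 0.078973·(2.500000 − 2.600000) / (0.078973 − (-0.294000)) = 2.500000 − (-0.007897)/(0.372974) = 2.521174
g(2.521174) = 0.001553
z_3 = 2.521174 − 0.001553·(2.521174 − 2.500000) / (0.001553 − 0.078973) = 2.521174 − (0.000033)/(-0.077421) = 2.521599

2.5212, 2.5216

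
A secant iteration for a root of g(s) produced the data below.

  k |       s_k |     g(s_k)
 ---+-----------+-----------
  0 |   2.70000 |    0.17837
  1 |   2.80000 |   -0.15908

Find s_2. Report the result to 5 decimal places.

s_2 = 2.80000 − (-0.15908)·(2.80000 − 2.70000) / (-0.15908 − 0.17837)
   = 2.80000 − (-0.0159080)/(-0.3374500) = 2.7528582

2.75286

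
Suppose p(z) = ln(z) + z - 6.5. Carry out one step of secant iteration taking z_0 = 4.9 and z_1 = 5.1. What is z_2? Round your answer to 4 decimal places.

p(4.9) = -0.010765, p(5.1) = 0.229241
z_2 = 5.100000 − 0.229241·(5.100000 − 4.900000) / (0.229241 − (-0.010765)) = 5.100000 − (0.045848)/(0.240005) = 4.908970

4.9090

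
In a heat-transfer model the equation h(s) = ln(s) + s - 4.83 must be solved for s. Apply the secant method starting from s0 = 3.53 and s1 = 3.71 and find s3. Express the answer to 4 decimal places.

h(3.53) = -0.038702, h(3.71) = 0.191032
s2 = 3.710000 − 0.191032·(3.710000 − 3.530000) / (0.191032 − (-0.038702)) = 3.710000 − (0.034386)/(0.229734) = 3.560324
h(3.560324) = 0.000175
s3 = 3.560324 − 0.000175·(3.560324 − 3.710000) / (0.000175 − 0.191032) = 3.560324 − (-0.000026)/(-0.190857) = 3.560186

3.5602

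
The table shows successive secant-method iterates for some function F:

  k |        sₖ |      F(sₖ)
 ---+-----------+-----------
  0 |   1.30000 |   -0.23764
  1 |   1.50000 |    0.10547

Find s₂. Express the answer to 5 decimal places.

s₂ = 1.50000 − 0.10547·(1.50000 − 1.30000) / (0.10547 − (-0.23764))
   = 1.50000 − (0.0210940)/(0.3431100) = 1.4385212

1.43852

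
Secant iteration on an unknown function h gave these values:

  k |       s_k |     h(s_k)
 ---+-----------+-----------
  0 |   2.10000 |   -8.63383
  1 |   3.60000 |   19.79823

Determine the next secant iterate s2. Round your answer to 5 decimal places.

2.55550

s2 = 3.60000 − 19.79823·(3.60000 − 2.10000) / (19.79823 − (-8.63383))
   = 3.60000 − (29.6973450)/(28.4320600) = 2.5554979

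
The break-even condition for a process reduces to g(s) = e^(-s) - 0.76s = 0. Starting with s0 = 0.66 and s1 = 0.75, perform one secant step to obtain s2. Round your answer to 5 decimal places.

g(0.66) = 0.0152513, g(0.75) = -0.0976334
s2 = 0.7500000 − (-0.0976334)·(0.7500000 − 0.6600000) / (-0.0976334 − 0.0152513) = 0.7500000 − (-0.0087870)/(-0.1128848) = 0.6721595

0.67216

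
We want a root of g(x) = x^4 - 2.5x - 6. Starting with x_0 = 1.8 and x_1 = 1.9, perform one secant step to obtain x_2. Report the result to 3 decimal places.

1.800

g(1.8) = -0.00240, g(1.9) = 2.28210
x_2 = 1.90000 − 2.28210·(1.90000 − 1.80000) / (2.28210 − (-0.00240)) = 1.90000 − (0.22821)/(2.28450) = 1.80011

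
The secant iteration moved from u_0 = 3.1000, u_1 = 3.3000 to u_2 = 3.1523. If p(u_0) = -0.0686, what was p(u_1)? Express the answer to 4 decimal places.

The secant line through (3.1000, -0.0686) and (3.3000, p(u_1)) crosses zero at u_2 = 3.1523.
So (3.1000, -0.0686), (3.3000, p(u_1)), (3.1523, 0) are collinear:
p(u_1) = -0.0686 · (3.3000 − 3.1523) / (3.1000 − 3.1523) = -0.0686 · (0.147700)/(-0.052300) = 0.193733

0.1937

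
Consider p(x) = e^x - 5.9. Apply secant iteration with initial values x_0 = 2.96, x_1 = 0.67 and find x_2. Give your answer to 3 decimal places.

1.191

p(2.96) = 13.39797, p(0.67) = -3.94576
x_2 = 0.67000 − (-3.94576)·(0.67000 − 2.96000) / (-3.94576 − 13.39797) = 0.67000 − (9.03580)/(-17.34373) = 1.19098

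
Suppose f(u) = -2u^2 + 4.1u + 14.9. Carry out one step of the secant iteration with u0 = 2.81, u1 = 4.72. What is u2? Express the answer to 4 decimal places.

3.7798

f(2.81) = 10.628800, f(4.72) = -10.304800
u2 = 4.720000 − (-10.304800)·(4.720000 − 2.810000) / (-10.304800 − 10.628800) = 4.720000 − (-19.682168)/(-20.933600) = 3.779781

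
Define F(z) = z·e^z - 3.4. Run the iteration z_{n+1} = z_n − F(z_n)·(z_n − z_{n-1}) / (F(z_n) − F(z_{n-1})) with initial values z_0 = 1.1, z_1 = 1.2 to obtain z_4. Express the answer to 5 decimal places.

1.11496

F(1.1) = -0.0954174, F(1.2) = 0.5841403
z_2 = 1.2000000 − 0.5841403·(1.2000000 − 1.1000000) / (0.5841403 − (-0.0954174)) = 1.2000000 − (0.0584140)/(0.6795577) = 1.1140411
F(1.1140411) = -0.0059119
z_3 = 1.1140411 − (-0.0059119)·(1.1140411 − 1.2000000) / (-0.0059119 − 0.5841403) = 1.1140411 − (0.0005082)/(-0.5900522) = 1.1149023
F(1.1149023) = -0.0003613
z_4 = 1.1149023 − (-0.0003613)·(1.1149023 − 1.1140411) / (-0.0003613 − (-0.0059119)) = 1.1149023 − (-0.0000003)/(0.0055505) = 1.1149584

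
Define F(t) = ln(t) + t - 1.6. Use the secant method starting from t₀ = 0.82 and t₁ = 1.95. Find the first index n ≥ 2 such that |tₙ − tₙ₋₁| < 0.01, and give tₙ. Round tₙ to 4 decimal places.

F(0.82) = -0.978451, F(1.95) = 1.017829
t₂ = 1.950000 − 1.017829·(1.130000)/(1.996280) = 1.373855;  |Δ| = 0.576145
F(1.373855) = 0.091475
t₃ = 1.373855 − 0.091475·(-0.576145)/(-0.926354) = 1.316962;  |Δ| = 0.056893
F(1.316962) = -0.007711
t₄ = 1.316962 − (-0.007711)·(-0.056893)/(-0.099186) = 1.321385;  |Δ| = 0.004423
|t₄ − t₃| = 0.004423 < 0.01

n = 4, tₙ = 1.3214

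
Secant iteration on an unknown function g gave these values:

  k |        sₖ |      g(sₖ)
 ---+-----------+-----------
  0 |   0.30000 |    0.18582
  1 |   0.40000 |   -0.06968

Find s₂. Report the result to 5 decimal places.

s₂ = 0.40000 − (-0.06968)·(0.40000 − 0.30000) / (-0.06968 − 0.18582)
   = 0.40000 − (-0.0069680)/(-0.2555000) = 0.3727280

0.37273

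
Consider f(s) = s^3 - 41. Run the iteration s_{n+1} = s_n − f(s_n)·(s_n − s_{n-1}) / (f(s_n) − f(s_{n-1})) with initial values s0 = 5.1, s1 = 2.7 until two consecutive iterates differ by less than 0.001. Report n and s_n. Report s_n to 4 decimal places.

f(5.1) = 91.651000, f(2.7) = -21.317000
s2 = 2.700000 − (-21.317000)·(-2.400000)/(-112.968000) = 3.152879;  |Δ| = 0.452879
f(3.152879) = -9.658355
s3 = 3.152879 − (-9.658355)·(0.452879)/(11.658645) = 3.528056;  |Δ| = 0.375178
f(3.528056) = 2.914359
s4 = 3.528056 − 2.914359·(0.375178)/(12.572714) = 3.441090;  |Δ| = 0.086966
f(3.441090) = -0.253705
s5 = 3.441090 − (-0.253705)·(-0.086966)/(-3.168064) = 3.448055;  |Δ| = 0.006964
f(3.448055) = -0.005804
s6 = 3.448055 − (-0.005804)·(0.006964)/(0.247901) = 3.448218;  |Δ| = 0.000163
|s6 − s5| = 0.000163 < 0.001

n = 6, s_n = 3.4482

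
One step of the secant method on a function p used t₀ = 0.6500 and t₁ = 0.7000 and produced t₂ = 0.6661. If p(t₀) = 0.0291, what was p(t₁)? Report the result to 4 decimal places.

-0.0613

The secant line through (0.6500, 0.0291) and (0.7000, p(t₁)) crosses zero at t₂ = 0.6661.
So (0.6500, 0.0291), (0.7000, p(t₁)), (0.6661, 0) are collinear:
p(t₁) = 0.0291 · (0.7000 − 0.6661) / (0.6500 − 0.6661) = 0.0291 · (0.033900)/(-0.016100) = -0.061273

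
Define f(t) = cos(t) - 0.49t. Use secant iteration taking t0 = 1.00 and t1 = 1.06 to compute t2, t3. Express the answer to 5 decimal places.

1.03734, 1.03750

f(1.00) = 0.0503023, f(1.06) = -0.0305279
t2 = 1.0600000 − (-0.0305279)·(1.0600000 − 1.0000000) / (-0.0305279 − 0.0503023) = 1.0600000 − (-0.0018317)/(-0.0808302) = 1.0373392
f(1.0373392) = 0.0002169
t3 = 1.0373392 − 0.0002169·(1.0373392 − 1.0600000) / (0.0002169 − (-0.0305279)) = 1.0373392 − (-0.0000049)/(0.0307448) = 1.0374991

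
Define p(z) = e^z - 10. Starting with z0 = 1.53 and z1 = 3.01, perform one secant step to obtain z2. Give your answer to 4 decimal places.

p(1.53) = -5.381823, p(3.01) = 10.287400
z2 = 3.010000 − 10.287400·(3.010000 − 1.530000) / (10.287400 − (-5.381823)) = 3.010000 − (15.225352)/(15.669223) = 2.038328

2.0383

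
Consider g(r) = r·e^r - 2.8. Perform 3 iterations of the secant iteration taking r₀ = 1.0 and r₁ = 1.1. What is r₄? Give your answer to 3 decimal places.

1.015

g(1.0) = -0.08172, g(1.1) = 0.50458
r₂ = 1.10000 − 0.50458·(1.10000 − 1.00000) / (0.50458 − (-0.08172)) = 1.10000 − (0.05046)/(0.58630) = 1.01394
g(1.01394) = -0.00515
r₃ = 1.01394 − (-0.00515)·(1.01394 − 1.10000) / (-0.00515 − 0.50458) = 1.01394 − (0.00044)/(-0.50973) = 1.01481
g(1.01481) = -0.00032
r₄ = 1.01481 − (-0.00032)·(1.01481 − 1.01394) / (-0.00032 − (-0.00515)) = 1.01481 − (0.00000)/(0.00483) = 1.01486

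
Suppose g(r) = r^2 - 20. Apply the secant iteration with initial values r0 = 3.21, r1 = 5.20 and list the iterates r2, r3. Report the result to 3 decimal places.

4.363, 4.464

g(3.21) = -9.69590, g(5.20) = 7.04000
r2 = 5.20000 − 7.04000·(5.20000 − 3.21000) / (7.04000 − (-9.69590)) = 5.20000 − (14.00960)/(16.73590) = 4.36290
g(4.36290) = -0.96509
r3 = 4.36290 − (-0.96509)·(4.36290 − 5.20000) / (-0.96509 − 7.04000) = 4.36290 − (0.80788)/(-8.00509) = 4.46382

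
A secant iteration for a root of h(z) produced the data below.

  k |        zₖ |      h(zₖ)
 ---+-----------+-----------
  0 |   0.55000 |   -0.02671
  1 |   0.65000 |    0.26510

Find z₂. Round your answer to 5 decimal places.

z₂ = 0.65000 − 0.26510·(0.65000 − 0.55000) / (0.26510 − (-0.02671))
   = 0.65000 − (0.0265100)/(0.2918100) = 0.5591532

0.55915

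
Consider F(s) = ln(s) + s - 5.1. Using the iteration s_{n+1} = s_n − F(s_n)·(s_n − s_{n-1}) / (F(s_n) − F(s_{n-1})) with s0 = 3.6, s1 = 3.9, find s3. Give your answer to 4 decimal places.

F(3.6) = -0.219066, F(3.9) = 0.160977
s2 = 3.900000 − 0.160977·(3.900000 − 3.600000) / (0.160977 − (-0.219066)) = 3.900000 − (0.048293)/(0.380043) = 3.772928
F(3.772928) = 0.000779
s3 = 3.772928 − 0.000779·(3.772928 − 3.900000) / (0.000779 − 0.160977) = 3.772928 − (-0.000099)/(-0.160198) = 3.772310

3.7723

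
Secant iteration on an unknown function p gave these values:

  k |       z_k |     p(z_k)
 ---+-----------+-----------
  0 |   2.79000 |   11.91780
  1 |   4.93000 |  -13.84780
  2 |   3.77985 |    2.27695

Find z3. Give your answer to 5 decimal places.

3.94226

z3 = 3.77985 − 2.27695·(3.77985 − 4.93000) / (2.27695 − (-13.84780))
   = 3.77985 − (-2.6188340)/(16.1247500) = 3.9422608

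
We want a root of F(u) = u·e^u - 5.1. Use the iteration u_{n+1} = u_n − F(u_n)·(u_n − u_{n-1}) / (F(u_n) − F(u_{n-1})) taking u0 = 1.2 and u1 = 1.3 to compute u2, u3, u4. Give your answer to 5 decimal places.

1.34198, 1.33793, 1.33804

F(1.2) = -1.1158597, F(1.3) = -0.3299143
u2 = 1.3000000 − (-0.3299143)·(1.3000000 − 1.2000000) / (-0.3299143 − (-1.1158597)) = 1.3000000 − (-0.0329914)/(0.7859454) = 1.3419768
F(1.3419768) = 0.0352086
u3 = 1.3419768 − 0.0352086·(1.3419768 − 1.3000000) / (0.0352086 − (-0.3299143)) = 1.3419768 − (0.0014779)/(0.3651229) = 1.3379290
F(1.3379290) = -0.0009624
u4 = 1.3379290 − (-0.0009624)·(1.3379290 − 1.3419768) / (-0.0009624 − 0.0352086) = 1.3379290 − (0.0000039)/(-0.0361710) = 1.3380367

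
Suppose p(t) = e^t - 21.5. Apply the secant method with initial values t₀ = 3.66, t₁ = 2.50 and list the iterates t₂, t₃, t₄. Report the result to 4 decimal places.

p(3.66) = 17.361343, p(2.50) = -9.317506
t₂ = 2.500000 − (-9.317506)·(2.500000 − 3.660000) / (-9.317506 − 17.361343) = 2.500000 − (10.808307)/(-26.678849) = 2.905126
p(2.905126) = -3.232447
t₃ = 2.905126 − (-3.232447)·(2.905126 − 2.500000) / (-3.232447 − (-9.317506)) = 2.905126 − (-1.309550)/(6.085059) = 3.120334
p(3.120334) = 1.153941
t₄ = 3.120334 − 1.153941·(3.120334 − 2.905126) / (1.153941 − (-3.232447)) = 3.120334 − (0.248337)/(4.386387) = 3.063719

2.9051, 3.1203, 3.0637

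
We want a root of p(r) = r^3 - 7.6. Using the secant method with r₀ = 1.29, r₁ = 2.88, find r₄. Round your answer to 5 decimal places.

1.98281

p(1.29) = -5.4533110, p(2.88) = 16.2878720
r₂ = 2.8800000 − 16.2878720·(2.8800000 − 1.2900000) / (16.2878720 − (-5.4533110)) = 2.8800000 − (25.8977165)/(21.7411830) = 1.6888175
p(1.6888175) = -2.7833158
r₃ = 1.6888175 − (-2.7833158)·(1.6888175 − 2.8800000) / (-2.7833158 − 16.2878720) = 1.6888175 − (3.3154371)/(-19.0711878) = 1.8626628
p(1.8626628) = -1.1374672
r₄ = 1.8626628 − (-1.1374672)·(1.8626628 − 1.6888175) / (-1.1374672 − (-2.7833158)) = 1.8626628 − (-0.1977434)/(1.6458486) = 1.9828096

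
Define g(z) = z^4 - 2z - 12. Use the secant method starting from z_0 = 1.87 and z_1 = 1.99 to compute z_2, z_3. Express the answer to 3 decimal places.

g(1.87) = -3.51169, g(1.99) = -0.29761
z_2 = 1.99000 − (-0.29761)·(1.99000 − 1.87000) / (-0.29761 − (-3.51169)) = 1.99000 − (-0.03571)/(3.21408) = 2.00111
g(2.00111) = 0.03337
z_3 = 2.00111 − 0.03337·(2.00111 − 1.99000) / (0.03337 − (-0.29761)) = 2.00111 − (0.00037)/(0.33098) = 1.99999

2.001, 2.000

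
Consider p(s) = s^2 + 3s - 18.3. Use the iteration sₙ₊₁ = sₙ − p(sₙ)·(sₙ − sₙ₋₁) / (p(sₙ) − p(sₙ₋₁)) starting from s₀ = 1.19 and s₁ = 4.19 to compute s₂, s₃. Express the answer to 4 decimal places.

p(1.19) = -13.313900, p(4.19) = 11.826100
s₂ = 4.190000 − 11.826100·(4.190000 − 1.190000) / (11.826100 − (-13.313900)) = 4.190000 − (35.478300)/(25.140000) = 2.778771
p(2.778771) = -2.242120
s₃ = 2.778771 − (-2.242120)·(2.778771 − 4.190000) / (-2.242120 − 11.826100) = 2.778771 − (3.164145)/(-14.068220) = 3.003685

2.7788, 3.0037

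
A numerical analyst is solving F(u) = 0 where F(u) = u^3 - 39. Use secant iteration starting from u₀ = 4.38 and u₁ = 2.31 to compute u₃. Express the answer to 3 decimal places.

3.526

F(4.38) = 45.02767, F(2.31) = -26.67361
u₂ = 2.31000 − (-26.67361)·(2.31000 − 4.38000) / (-26.67361 − 45.02767) = 2.31000 − (55.21437)/(-71.70128) = 3.08006
F(3.08006) = -9.78015
u₃ = 3.08006 − (-9.78015)·(3.08006 − 2.31000) / (-9.78015 − (-26.67361)) = 3.08006 − (-7.53131)/(16.89346) = 3.52587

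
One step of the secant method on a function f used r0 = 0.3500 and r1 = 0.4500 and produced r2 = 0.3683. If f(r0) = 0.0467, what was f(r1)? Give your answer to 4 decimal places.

The secant line through (0.3500, 0.0467) and (0.4500, f(r1)) crosses zero at r2 = 0.3683.
So (0.3500, 0.0467), (0.4500, f(r1)), (0.3683, 0) are collinear:
f(r1) = 0.0467 · (0.4500 − 0.3683) / (0.3500 − 0.3683) = 0.0467 · (0.081700)/(-0.018300) = -0.208491

-0.2085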